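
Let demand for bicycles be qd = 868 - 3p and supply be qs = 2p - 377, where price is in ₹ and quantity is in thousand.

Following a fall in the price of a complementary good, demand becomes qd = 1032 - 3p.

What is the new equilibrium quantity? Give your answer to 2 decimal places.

186.60

Original equilibrium: 868 - 3p = 2p - 377 gives 1245 = 5p, so p = 249 and q = 121.
The new curves are qd = 1032 - 3p (demand) and qs = 2p - 377 (supply).
New equilibrium: 1032 - 3p = 2p - 377 ⇒ 1409 = 5p ⇒ p = 281.8, q = 186.6.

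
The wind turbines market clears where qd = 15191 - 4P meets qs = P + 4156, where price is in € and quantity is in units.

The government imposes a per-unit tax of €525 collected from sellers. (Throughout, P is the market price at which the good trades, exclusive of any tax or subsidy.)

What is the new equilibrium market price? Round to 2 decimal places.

Solve the original market: 15191 - 4P = P + 4156, hence P = 2207 and q = 6363.
Since sellers keep the price net of the tax, the effective supply curve becomes qs = P + 3631.
Equate the new curves: 15191 - 4P = P + 3631, giving 11560 = 5P, P = 2312, q = 5943.

2312.00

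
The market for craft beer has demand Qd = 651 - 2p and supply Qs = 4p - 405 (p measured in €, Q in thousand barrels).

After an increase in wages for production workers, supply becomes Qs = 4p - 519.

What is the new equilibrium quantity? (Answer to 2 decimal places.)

Original equilibrium: 651 - 2p = 4p - 405 gives 1056 = 6p, so p = 176 and Q = 299.
The shock moves the curves to Qd = 651 - 2p and Qs = 4p - 519.
Equate the new curves: 651 - 2p = 4p - 519, giving 1170 = 6p, p = 195, Q = 261.

261.00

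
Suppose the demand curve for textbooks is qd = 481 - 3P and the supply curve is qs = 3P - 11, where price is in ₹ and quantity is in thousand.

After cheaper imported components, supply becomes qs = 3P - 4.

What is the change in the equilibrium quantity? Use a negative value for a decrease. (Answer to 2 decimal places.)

+3.50

Before the shock: 481 - 3P = 3P - 11 ⇒ 492 = 6P ⇒ P = 82, q = 235.
After the shift, demand is qd = 481 - 3P and supply is qs = 3P - 4.
New equilibrium: 481 - 3P = 3P - 4 ⇒ 485 = 6P ⇒ P = 485/6 ≈ 80.8333, q = 238.5.
Δq = 238.5 − 235 = +3.50.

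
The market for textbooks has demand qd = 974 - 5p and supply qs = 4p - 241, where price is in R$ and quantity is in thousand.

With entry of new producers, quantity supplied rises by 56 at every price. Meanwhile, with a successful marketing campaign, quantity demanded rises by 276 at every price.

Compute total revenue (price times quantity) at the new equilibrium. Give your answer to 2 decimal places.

Original equilibrium: 974 - 5p = 4p - 241 gives 1215 = 9p, so p = 135 and q = 299.
After the shift, demand is qd = 1250 - 5p and supply is qs = 4p - 185.
New equilibrium: 1250 - 5p = 4p - 185 ⇒ 1435 = 9p ⇒ p = 1435/9 ≈ 159.4444, q = 4075/9 ≈ 452.7778.
New expenditure = 159.4444 × 452.7778 = 72192.90.

72192.90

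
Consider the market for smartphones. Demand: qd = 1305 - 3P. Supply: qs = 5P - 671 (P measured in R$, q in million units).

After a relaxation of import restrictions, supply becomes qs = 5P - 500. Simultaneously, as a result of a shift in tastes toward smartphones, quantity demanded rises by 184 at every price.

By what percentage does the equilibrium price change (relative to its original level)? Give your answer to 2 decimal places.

Initially, 1305 - 3P = 5P - 671, so 1976 = 8P and P = 247, q = 564.
The new curves are qd = 1489 - 3P (demand) and qs = 5P - 500 (supply).
Clearing the new market: 1489 - 3P = 5P - 500, so P = 248.625 and q = 743.125.
%ΔP = (248.625 − 247) / 247 × 100 = +0.66%.

+0.66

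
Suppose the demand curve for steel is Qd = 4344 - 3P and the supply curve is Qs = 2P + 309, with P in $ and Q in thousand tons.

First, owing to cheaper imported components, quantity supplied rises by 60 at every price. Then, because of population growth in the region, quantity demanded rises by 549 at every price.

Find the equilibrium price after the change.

Solve the original market: 4344 - 3P = 2P + 309, hence P = 807 and Q = 1923.
The new curves are Qd = 4893 - 3P (demand) and Qs = 2P + 369 (supply).
Clearing the new market: 4893 - 3P = 2P + 369, so P = 904.8 and Q = 2178.6.

904.8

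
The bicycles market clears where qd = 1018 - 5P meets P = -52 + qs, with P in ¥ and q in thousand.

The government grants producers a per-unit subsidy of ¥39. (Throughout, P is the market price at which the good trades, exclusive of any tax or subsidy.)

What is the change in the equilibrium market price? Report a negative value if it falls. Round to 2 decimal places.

Original equilibrium: 1018 - 5P = P + 52 gives 966 = 6P, so P = 161 and q = 213.
Since sellers receive the price plus the subsidy, the effective supply curve becomes qs = P + 91.
New equilibrium: 1018 - 5P = P + 91 ⇒ 927 = 6P ⇒ P = 154.5, q = 245.5.
ΔP = 154.5 − 161 = -6.50.

-6.50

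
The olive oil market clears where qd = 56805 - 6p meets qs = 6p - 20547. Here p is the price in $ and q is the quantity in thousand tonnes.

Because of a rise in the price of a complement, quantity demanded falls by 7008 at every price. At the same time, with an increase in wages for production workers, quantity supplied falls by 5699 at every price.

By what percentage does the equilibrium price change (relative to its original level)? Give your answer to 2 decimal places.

-1.69

Initially, 56805 - 6p = 6p - 20547, so 77352 = 12p and p = 6446, q = 18129.
After the shift, demand is qd = 49797 - 6p and supply is qs = 6p - 26246.
Clearing the new market: 49797 - 6p = 6p - 26246, so p = 76043/12 ≈ 6336.9167 and q = 11775.5.
%Δp = (6336.9167 − 6446) / 6446 × 100 = -1.69%.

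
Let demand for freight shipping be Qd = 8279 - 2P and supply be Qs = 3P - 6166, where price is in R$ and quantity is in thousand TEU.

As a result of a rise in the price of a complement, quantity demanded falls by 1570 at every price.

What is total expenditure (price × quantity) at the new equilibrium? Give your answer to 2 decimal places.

4014425.00

Before the shock: 8279 - 2P = 3P - 6166 ⇒ 14445 = 5P ⇒ P = 2889, Q = 2501.
The shock moves the curves to Qd = 6709 - 2P and Qs = 3P - 6166.
New equilibrium: 6709 - 2P = 3P - 6166 ⇒ 12875 = 5P ⇒ P = 2575, Q = 1559.
New expenditure = 2575 × 1559 = 4014425.00.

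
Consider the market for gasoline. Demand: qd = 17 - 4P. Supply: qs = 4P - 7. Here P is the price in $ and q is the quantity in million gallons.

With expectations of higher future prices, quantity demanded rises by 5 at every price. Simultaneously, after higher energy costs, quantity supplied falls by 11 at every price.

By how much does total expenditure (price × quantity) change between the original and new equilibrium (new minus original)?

Original equilibrium: 17 - 4P = 4P - 7 gives 24 = 8P, so P = 3 and q = 5.
With the change applied: demand qd = 22 - 4P, supply qs = 4P - 18.
New equilibrium: 22 - 4P = 4P - 18 ⇒ 40 = 8P ⇒ P = 5, q = 2.
Expenditure moves from 3×5 = 15 to 5×2 = 10; change = -5.

-5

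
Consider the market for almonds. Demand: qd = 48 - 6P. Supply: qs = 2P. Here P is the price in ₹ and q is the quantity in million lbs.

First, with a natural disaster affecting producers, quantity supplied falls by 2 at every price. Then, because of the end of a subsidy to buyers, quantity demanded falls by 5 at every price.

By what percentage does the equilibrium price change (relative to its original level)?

-6.25

Before the shock: 48 - 6P = 2P ⇒ 48 = 8P ⇒ P = 6, q = 12.
With the change applied: demand qd = 43 - 6P, supply qs = 2P - 2.
Setting them equal: 43 - 6P = 2P - 2 → 45 = 8P, so P = 5.625 and q = 9.25.
%ΔP = (5.625 − 6) / 6 × 100 = -6.25%.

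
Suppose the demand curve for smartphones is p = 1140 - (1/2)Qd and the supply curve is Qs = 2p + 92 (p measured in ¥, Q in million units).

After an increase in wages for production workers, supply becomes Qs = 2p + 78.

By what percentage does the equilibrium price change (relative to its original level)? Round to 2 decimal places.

Initially, 2280 - 2p = 2p + 92, so 2188 = 4p and p = 547, Q = 1186.
With the change applied: demand Qd = 2280 - 2p, supply Qs = 2p + 78.
Clearing the new market: 2280 - 2p = 2p + 78, so p = 550.5 and Q = 1179.
%Δp = (550.5 − 547) / 547 × 100 = +0.64%.

+0.64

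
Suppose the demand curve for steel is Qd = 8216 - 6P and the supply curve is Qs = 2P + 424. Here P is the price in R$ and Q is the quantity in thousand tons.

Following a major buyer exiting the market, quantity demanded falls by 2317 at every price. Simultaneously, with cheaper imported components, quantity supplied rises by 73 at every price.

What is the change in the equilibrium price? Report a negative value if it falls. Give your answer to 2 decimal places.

-298.75

Original equilibrium: 8216 - 6P = 2P + 424 gives 7792 = 8P, so P = 974 and Q = 2372.
After the shift, demand is Qd = 5899 - 6P and supply is Qs = 2P + 497.
New equilibrium: 5899 - 6P = 2P + 497 ⇒ 5402 = 8P ⇒ P = 675.25, Q = 1847.5.
ΔP = 675.25 − 974 = -298.75.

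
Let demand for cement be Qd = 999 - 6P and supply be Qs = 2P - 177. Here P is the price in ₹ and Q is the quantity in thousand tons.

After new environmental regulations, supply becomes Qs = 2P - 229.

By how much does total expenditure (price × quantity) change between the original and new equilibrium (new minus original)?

Before the shock: 999 - 6P = 2P - 177 ⇒ 1176 = 8P ⇒ P = 147, Q = 117.
After the shift, demand is Qd = 999 - 6P and supply is Qs = 2P - 229.
New equilibrium: 999 - 6P = 2P - 229 ⇒ 1228 = 8P ⇒ P = 153.5, Q = 78.
Expenditure moves from 147×117 = 17199 to 153.5×78 = 11973; change = -5226.

-5226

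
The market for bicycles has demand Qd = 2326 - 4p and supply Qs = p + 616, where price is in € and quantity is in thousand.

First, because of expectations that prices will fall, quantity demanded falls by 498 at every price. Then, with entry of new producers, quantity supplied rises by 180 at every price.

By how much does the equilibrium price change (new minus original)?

Original equilibrium: 2326 - 4p = p + 616 gives 1710 = 5p, so p = 342 and Q = 958.
The shock moves the curves to Qd = 1828 - 4p and Qs = p + 796.
Equate the new curves: 1828 - 4p = p + 796, giving 1032 = 5p, p = 206.4, Q = 1002.4.
Δp = 206.4 − 342 = -135.6.

-135.6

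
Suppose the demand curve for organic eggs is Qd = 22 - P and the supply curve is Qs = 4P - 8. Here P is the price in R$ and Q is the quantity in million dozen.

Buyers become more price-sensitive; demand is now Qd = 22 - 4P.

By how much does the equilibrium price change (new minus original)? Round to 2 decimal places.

Before the shock: 22 - P = 4P - 8 ⇒ 30 = 5P ⇒ P = 6, Q = 16.
The new curves are Qd = 22 - 4P (demand) and Qs = 4P - 8 (supply).
New equilibrium: 22 - 4P = 4P - 8 ⇒ 30 = 8P ⇒ P = 3.75, Q = 7.
ΔP = 3.75 − 6 = -2.25.

-2.25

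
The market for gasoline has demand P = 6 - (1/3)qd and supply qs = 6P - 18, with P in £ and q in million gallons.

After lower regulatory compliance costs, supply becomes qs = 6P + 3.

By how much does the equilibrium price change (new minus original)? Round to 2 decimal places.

Before the shock: 18 - 3P = 6P - 18 ⇒ 36 = 9P ⇒ P = 4, q = 6.
With the change applied: demand qd = 18 - 3P, supply qs = 6P + 3.
New equilibrium: 18 - 3P = 6P + 3 ⇒ 15 = 9P ⇒ P = 5/3 ≈ 1.6667, q = 13.
ΔP = 1.6667 − 4 = -2.33.

-2.33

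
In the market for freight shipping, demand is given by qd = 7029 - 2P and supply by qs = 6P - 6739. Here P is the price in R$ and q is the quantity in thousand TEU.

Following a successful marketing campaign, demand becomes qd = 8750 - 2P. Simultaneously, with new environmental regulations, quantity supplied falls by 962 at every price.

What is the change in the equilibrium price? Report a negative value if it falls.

Before the shock: 7029 - 2P = 6P - 6739 ⇒ 13768 = 8P ⇒ P = 1721, q = 3587.
The new curves are qd = 8750 - 2P (demand) and qs = 6P - 7701 (supply).
New equilibrium: 8750 - 2P = 6P - 7701 ⇒ 16451 = 8P ⇒ P = 2056.375, q = 4637.25.
ΔP = 2056.375 − 1721 = +335.375.

+335.375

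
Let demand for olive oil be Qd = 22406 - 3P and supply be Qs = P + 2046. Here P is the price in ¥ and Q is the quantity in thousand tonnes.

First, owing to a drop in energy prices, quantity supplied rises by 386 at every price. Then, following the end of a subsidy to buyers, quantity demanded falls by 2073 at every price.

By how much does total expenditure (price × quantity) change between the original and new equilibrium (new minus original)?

-5410569.4375

Original equilibrium: 22406 - 3P = P + 2046 gives 20360 = 4P, so P = 5090 and Q = 7136.
The new curves are Qd = 20333 - 3P (demand) and Qs = P + 2432 (supply).
New equilibrium: 20333 - 3P = P + 2432 ⇒ 17901 = 4P ⇒ P = 4475.25, Q = 6907.25.
Expenditure moves from 5090×7136 = 36322240 to 4475.25×6907.25 = 30911670.5625; change = -5410569.4375.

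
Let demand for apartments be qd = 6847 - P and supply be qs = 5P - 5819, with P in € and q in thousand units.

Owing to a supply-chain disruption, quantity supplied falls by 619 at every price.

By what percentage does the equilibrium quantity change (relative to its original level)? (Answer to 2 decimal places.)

-2.18

Before the shock: 6847 - P = 5P - 5819 ⇒ 12666 = 6P ⇒ P = 2111, q = 4736.
With the change applied: demand qd = 6847 - P, supply qs = 5P - 6438.
Clearing the new market: 6847 - P = 5P - 6438, so P = 13285/6 ≈ 2214.1667 and q = 27797/6 ≈ 4632.8333.
%Δq = (4632.8333 − 4736) / 4736 × 100 = -2.18%.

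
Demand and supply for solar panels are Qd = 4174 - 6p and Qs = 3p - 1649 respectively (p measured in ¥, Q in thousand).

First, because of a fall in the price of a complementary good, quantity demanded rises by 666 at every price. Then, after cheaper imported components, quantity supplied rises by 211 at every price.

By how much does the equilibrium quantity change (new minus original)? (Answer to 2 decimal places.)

+362.67

Original equilibrium: 4174 - 6p = 3p - 1649 gives 5823 = 9p, so p = 647 and Q = 292.
After the shift, demand is Qd = 4840 - 6p and supply is Qs = 3p - 1438.
New equilibrium: 4840 - 6p = 3p - 1438 ⇒ 6278 = 9p ⇒ p = 6278/9 ≈ 697.5556, Q = 1964/3 ≈ 654.6667.
ΔQ = 654.6667 − 292 = +362.67.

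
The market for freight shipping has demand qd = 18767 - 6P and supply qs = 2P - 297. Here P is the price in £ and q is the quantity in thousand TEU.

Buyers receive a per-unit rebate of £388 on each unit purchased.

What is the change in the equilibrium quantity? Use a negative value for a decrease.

Original equilibrium: 18767 - 6P = 2P - 297 gives 19064 = 8P, so P = 2383 and q = 4469.
Since buyers' out-of-pocket price is the market price minus the rebate, the effective demand curve becomes qd = 21095 - 6P.
Setting them equal: 21095 - 6P = 2P - 297 → 21392 = 8P, so P = 2674 and q = 5051.
Δq = 5051 − 4469 = +582.

+582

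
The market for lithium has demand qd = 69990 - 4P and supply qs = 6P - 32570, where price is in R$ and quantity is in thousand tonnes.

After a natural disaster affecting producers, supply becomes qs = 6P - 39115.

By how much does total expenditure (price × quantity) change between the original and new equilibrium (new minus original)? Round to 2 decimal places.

Original equilibrium: 69990 - 4P = 6P - 32570 gives 102560 = 10P, so P = 10256 and q = 28966.
After the shift, demand is qd = 69990 - 4P and supply is qs = 6P - 39115.
New equilibrium: 69990 - 4P = 6P - 39115 ⇒ 109105 = 10P ⇒ P = 10910.5, q = 26348.
Expenditure moves from 10256×28966 = 297075296 to 10910.5×26348 = 287469854; change = -9605442.00.

-9605442.00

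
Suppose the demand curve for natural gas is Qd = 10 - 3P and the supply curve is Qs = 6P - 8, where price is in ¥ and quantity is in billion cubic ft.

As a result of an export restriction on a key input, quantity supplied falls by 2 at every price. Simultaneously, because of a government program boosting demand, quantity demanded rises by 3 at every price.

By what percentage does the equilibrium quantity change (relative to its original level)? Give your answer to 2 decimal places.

Original equilibrium: 10 - 3P = 6P - 8 gives 18 = 9P, so P = 2 and Q = 4.
With the change applied: demand Qd = 13 - 3P, supply Qs = 6P - 10.
Equate the new curves: 13 - 3P = 6P - 10, giving 23 = 9P, P = 23/9 ≈ 2.5556, Q = 16/3 ≈ 5.3333.
%ΔQ = (5.3333 − 4) / 4 × 100 = +33.33%.

+33.33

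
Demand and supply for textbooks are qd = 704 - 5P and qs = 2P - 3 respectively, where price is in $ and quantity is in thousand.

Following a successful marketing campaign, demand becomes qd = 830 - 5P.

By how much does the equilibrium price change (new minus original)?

+18

Initially, 704 - 5P = 2P - 3, so 707 = 7P and P = 101, q = 199.
The shock moves the curves to qd = 830 - 5P and qs = 2P - 3.
New equilibrium: 830 - 5P = 2P - 3 ⇒ 833 = 7P ⇒ P = 119, q = 235.
ΔP = 119 − 101 = +18.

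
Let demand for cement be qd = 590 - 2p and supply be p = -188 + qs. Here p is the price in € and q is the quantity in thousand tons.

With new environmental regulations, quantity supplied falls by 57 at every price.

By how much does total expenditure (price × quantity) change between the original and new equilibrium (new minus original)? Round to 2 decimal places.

+304.00

Before the shock: 590 - 2p = p + 188 ⇒ 402 = 3p ⇒ p = 134, q = 322.
The shock moves the curves to qd = 590 - 2p and qs = p + 131.
Equate the new curves: 590 - 2p = p + 131, giving 459 = 3p, p = 153, q = 284.
Expenditure moves from 134×322 = 43148 to 153×284 = 43452; change = +304.00.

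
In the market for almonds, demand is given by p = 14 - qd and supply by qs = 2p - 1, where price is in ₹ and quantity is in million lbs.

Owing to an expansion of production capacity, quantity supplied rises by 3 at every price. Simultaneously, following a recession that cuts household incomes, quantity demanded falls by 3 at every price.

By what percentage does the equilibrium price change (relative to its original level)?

Solve the original market: 14 - p = 2p - 1, hence p = 5 and q = 9.
With the change applied: demand qd = 11 - p, supply qs = 2p + 2.
Setting them equal: 11 - p = 2p + 2 → 9 = 3p, so p = 3 and q = 8.
%Δp = (3 − 5) / 5 × 100 = -40%.

-40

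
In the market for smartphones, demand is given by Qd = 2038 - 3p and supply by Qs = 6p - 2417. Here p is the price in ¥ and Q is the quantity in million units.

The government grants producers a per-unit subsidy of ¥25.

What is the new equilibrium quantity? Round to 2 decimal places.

Before the shock: 2038 - 3p = 6p - 2417 ⇒ 4455 = 9p ⇒ p = 495, Q = 553.
Since sellers receive the price plus the subsidy, the effective supply curve becomes Qs = 6p - 2267.
Equate the new curves: 2038 - 3p = 6p - 2267, giving 4305 = 9p, p = 1435/3 ≈ 478.3333, Q = 603.

603.00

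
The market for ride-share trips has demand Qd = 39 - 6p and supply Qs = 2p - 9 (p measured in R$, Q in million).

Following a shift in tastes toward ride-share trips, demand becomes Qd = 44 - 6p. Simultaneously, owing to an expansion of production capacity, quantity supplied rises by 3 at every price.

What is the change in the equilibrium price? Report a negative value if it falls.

Before the shock: 39 - 6p = 2p - 9 ⇒ 48 = 8p ⇒ p = 6, Q = 3.
After the shift, demand is Qd = 44 - 6p and supply is Qs = 2p - 6.
Equate the new curves: 44 - 6p = 2p - 6, giving 50 = 8p, p = 6.25, Q = 6.5.
Δp = 6.25 − 6 = +0.25.

+0.25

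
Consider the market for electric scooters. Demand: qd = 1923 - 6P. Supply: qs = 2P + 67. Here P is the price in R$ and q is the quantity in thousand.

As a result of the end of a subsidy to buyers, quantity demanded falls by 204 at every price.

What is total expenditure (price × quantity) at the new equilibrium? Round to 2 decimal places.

99120.00

Solve the original market: 1923 - 6P = 2P + 67, hence P = 232 and q = 531.
With the change applied: demand qd = 1719 - 6P, supply qs = 2P + 67.
New equilibrium: 1719 - 6P = 2P + 67 ⇒ 1652 = 8P ⇒ P = 206.5, q = 480.
New expenditure = 206.5 × 480 = 99120.00.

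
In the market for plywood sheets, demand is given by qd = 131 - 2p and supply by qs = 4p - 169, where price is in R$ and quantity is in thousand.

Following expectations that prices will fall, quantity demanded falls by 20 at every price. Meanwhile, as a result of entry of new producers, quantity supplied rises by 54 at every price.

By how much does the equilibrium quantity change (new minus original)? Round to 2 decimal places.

+4.67

Solve the original market: 131 - 2p = 4p - 169, hence p = 50 and q = 31.
The shock moves the curves to qd = 111 - 2p and qs = 4p - 115.
New equilibrium: 111 - 2p = 4p - 115 ⇒ 226 = 6p ⇒ p = 113/3 ≈ 37.6667, q = 107/3 ≈ 35.6667.
Δq = 35.6667 − 31 = +4.67.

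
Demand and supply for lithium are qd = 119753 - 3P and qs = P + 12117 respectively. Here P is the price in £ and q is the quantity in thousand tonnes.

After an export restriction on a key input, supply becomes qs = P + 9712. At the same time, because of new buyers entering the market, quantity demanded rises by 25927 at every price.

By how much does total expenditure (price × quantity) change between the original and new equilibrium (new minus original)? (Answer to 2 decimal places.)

Original equilibrium: 119753 - 3P = P + 12117 gives 107636 = 4P, so P = 26909 and q = 39026.
The new curves are qd = 145680 - 3P (demand) and qs = P + 9712 (supply).
Equate the new curves: 145680 - 3P = P + 9712, giving 135968 = 4P, P = 33992, q = 43704.
Expenditure moves from 26909×39026 = 1050150634 to 33992×43704 = 1485586368; change = +435435734.00.

+435435734.00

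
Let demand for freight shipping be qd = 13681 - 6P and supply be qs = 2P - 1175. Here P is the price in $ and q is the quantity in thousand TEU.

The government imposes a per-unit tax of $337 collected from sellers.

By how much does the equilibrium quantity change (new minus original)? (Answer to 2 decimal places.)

Original equilibrium: 13681 - 6P = 2P - 1175 gives 14856 = 8P, so P = 1857 and q = 2539.
Since sellers keep the price net of the tax, the effective supply curve becomes qs = 2P - 1849.
New equilibrium: 13681 - 6P = 2P - 1849 ⇒ 15530 = 8P ⇒ P = 1941.25, q = 2033.5.
Δq = 2033.5 − 2539 = -505.50.

-505.50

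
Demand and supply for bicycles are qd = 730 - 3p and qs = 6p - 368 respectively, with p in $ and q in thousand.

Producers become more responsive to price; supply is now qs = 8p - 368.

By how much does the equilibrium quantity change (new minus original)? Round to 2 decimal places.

+66.55

Initially, 730 - 3p = 6p - 368, so 1098 = 9p and p = 122, q = 364.
The new curves are qd = 730 - 3p (demand) and qs = 8p - 368 (supply).
Clearing the new market: 730 - 3p = 8p - 368, so p = 1098/11 ≈ 99.8182 and q = 4736/11 ≈ 430.5455.
Δq = 430.5455 − 364 = +66.55.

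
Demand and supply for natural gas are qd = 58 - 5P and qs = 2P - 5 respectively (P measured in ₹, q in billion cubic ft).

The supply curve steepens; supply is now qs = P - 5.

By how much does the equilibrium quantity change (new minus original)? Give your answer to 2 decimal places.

Original equilibrium: 58 - 5P = 2P - 5 gives 63 = 7P, so P = 9 and q = 13.
After the shift, demand is qd = 58 - 5P and supply is qs = P - 5.
Equate the new curves: 58 - 5P = P - 5, giving 63 = 6P, P = 10.5, q = 5.5.
Δq = 5.5 − 13 = -7.50.

-7.50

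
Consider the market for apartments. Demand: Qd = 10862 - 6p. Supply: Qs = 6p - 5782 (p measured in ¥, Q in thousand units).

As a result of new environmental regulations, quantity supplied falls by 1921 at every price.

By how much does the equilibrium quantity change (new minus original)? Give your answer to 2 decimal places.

Solve the original market: 10862 - 6p = 6p - 5782, hence p = 1387 and Q = 2540.
With the change applied: demand Qd = 10862 - 6p, supply Qs = 6p - 7703.
New equilibrium: 10862 - 6p = 6p - 7703 ⇒ 18565 = 12p ⇒ p = 18565/12 ≈ 1547.0833, Q = 1579.5.
ΔQ = 1579.5 − 2540 = -960.50.

-960.50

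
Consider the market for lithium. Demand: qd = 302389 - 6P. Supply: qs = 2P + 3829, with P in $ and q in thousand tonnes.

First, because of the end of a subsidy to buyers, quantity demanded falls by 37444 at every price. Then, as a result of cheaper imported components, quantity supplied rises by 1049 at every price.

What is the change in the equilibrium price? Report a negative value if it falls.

Initially, 302389 - 6P = 2P + 3829, so 298560 = 8P and P = 37320, q = 78469.
The new curves are qd = 264945 - 6P (demand) and qs = 2P + 4878 (supply).
Setting them equal: 264945 - 6P = 2P + 4878 → 260067 = 8P, so P = 32508.375 and q = 69894.75.
ΔP = 32508.375 − 37320 = -4811.625.

-4811.625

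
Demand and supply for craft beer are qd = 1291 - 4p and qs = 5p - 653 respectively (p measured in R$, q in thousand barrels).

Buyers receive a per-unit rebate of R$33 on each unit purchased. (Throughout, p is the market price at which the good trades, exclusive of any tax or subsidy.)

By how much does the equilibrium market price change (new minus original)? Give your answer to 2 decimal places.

+14.67

Original equilibrium: 1291 - 4p = 5p - 653 gives 1944 = 9p, so p = 216 and q = 427.
Since buyers' out-of-pocket price is the market price minus the rebate, the effective demand curve becomes qd = 1423 - 4p.
Setting them equal: 1423 - 4p = 5p - 653 → 2076 = 9p, so p = 692/3 ≈ 230.6667 and q = 1501/3 ≈ 500.3333.
Δp = 230.6667 − 216 = +14.67.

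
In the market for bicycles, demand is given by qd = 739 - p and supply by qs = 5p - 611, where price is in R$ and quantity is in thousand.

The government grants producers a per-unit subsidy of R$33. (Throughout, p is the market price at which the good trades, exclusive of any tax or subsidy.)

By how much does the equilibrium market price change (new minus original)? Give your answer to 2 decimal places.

-27.50

Original equilibrium: 739 - p = 5p - 611 gives 1350 = 6p, so p = 225 and q = 514.
Since sellers receive the price plus the subsidy, the effective supply curve becomes qs = 5p - 446.
Equate the new curves: 739 - p = 5p - 446, giving 1185 = 6p, p = 197.5, q = 541.5.
Δp = 197.5 − 225 = -27.50.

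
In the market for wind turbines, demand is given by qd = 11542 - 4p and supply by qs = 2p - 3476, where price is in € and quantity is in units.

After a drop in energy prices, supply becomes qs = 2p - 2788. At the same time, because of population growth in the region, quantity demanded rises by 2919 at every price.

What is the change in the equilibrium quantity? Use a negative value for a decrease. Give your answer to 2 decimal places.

+1431.67

Before the shock: 11542 - 4p = 2p - 3476 ⇒ 15018 = 6p ⇒ p = 2503, q = 1530.
With the change applied: demand qd = 14461 - 4p, supply qs = 2p - 2788.
Setting them equal: 14461 - 4p = 2p - 2788 → 17249 = 6p, so p = 17249/6 ≈ 2874.8333 and q = 8885/3 ≈ 2961.6667.
Δq = 2961.6667 − 1530 = +1431.67.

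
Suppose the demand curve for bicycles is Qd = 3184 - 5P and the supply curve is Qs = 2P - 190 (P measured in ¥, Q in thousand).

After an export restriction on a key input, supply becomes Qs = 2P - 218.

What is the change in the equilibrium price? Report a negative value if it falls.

Original equilibrium: 3184 - 5P = 2P - 190 gives 3374 = 7P, so P = 482 and Q = 774.
After the shift, demand is Qd = 3184 - 5P and supply is Qs = 2P - 218.
Setting them equal: 3184 - 5P = 2P - 218 → 3402 = 7P, so P = 486 and Q = 754.
ΔP = 486 − 482 = +4.

+4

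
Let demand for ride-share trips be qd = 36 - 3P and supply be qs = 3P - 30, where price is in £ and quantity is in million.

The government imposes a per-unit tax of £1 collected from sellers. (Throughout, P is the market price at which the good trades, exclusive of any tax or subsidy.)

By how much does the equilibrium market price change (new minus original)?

+0.5

Before the shock: 36 - 3P = 3P - 30 ⇒ 66 = 6P ⇒ P = 11, q = 3.
Since sellers keep the price net of the tax, the effective supply curve becomes qs = 3P - 33.
Setting them equal: 36 - 3P = 3P - 33 → 69 = 6P, so P = 11.5 and q = 1.5.
ΔP = 11.5 − 11 = +0.5.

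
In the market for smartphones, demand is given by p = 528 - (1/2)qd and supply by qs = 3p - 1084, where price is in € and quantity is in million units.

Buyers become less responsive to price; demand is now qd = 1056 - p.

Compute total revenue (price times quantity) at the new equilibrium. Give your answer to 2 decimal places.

Initially, 1056 - 2p = 3p - 1084, so 2140 = 5p and p = 428, q = 200.
With the change applied: demand qd = 1056 - p, supply qs = 3p - 1084.
New equilibrium: 1056 - p = 3p - 1084 ⇒ 2140 = 4p ⇒ p = 535, q = 521.
New expenditure = 535 × 521 = 278735.00.

278735.00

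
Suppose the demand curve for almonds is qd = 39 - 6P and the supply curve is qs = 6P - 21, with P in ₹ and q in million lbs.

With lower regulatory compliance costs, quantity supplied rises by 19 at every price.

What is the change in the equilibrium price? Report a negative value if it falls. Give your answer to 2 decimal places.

-1.58

Before the shock: 39 - 6P = 6P - 21 ⇒ 60 = 12P ⇒ P = 5, q = 9.
With the change applied: demand qd = 39 - 6P, supply qs = 6P - 2.
Clearing the new market: 39 - 6P = 6P - 2, so P = 41/12 ≈ 3.4167 and q = 18.5.
ΔP = 3.4167 − 5 = -1.58.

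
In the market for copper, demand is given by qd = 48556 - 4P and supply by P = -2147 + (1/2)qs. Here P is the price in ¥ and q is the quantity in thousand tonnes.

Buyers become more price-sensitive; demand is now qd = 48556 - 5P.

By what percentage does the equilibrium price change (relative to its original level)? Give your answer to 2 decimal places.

-14.29

Before the shock: 48556 - 4P = 2P + 4294 ⇒ 44262 = 6P ⇒ P = 7377, q = 19048.
The new curves are qd = 48556 - 5P (demand) and qs = 2P + 4294 (supply).
Setting them equal: 48556 - 5P = 2P + 4294 → 44262 = 7P, so P = 44262/7 ≈ 6323.1429 and q = 118582/7 ≈ 16940.2857.
%ΔP = (6323.1429 − 7377) / 7377 × 100 = -14.29%.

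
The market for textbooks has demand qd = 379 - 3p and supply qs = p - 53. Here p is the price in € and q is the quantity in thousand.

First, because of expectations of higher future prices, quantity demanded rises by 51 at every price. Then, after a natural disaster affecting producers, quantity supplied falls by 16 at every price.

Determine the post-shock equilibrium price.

124.75

Solve the original market: 379 - 3p = p - 53, hence p = 108 and q = 55.
After the shift, demand is qd = 430 - 3p and supply is qs = p - 69.
Setting them equal: 430 - 3p = p - 69 → 499 = 4p, so p = 124.75 and q = 55.75.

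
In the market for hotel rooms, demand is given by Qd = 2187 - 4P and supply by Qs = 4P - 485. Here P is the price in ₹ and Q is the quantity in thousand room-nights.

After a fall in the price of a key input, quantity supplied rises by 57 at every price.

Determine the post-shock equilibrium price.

326.875

Before the shock: 2187 - 4P = 4P - 485 ⇒ 2672 = 8P ⇒ P = 334, Q = 851.
After the shift, demand is Qd = 2187 - 4P and supply is Qs = 4P - 428.
New equilibrium: 2187 - 4P = 4P - 428 ⇒ 2615 = 8P ⇒ P = 326.875, Q = 879.5.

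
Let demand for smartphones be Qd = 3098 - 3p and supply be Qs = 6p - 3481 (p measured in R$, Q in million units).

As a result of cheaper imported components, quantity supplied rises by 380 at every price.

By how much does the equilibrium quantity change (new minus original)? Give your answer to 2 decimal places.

Solve the original market: 3098 - 3p = 6p - 3481, hence p = 731 and Q = 905.
The shock moves the curves to Qd = 3098 - 3p and Qs = 6p - 3101.
New equilibrium: 3098 - 3p = 6p - 3101 ⇒ 6199 = 9p ⇒ p = 6199/9 ≈ 688.7778, Q = 3095/3 ≈ 1031.6667.
ΔQ = 1031.6667 − 905 = +126.67.

+126.67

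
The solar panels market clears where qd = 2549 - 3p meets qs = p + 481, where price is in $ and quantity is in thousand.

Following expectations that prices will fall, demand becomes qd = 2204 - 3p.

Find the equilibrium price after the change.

430.75

Solve the original market: 2549 - 3p = p + 481, hence p = 517 and q = 998.
With the change applied: demand qd = 2204 - 3p, supply qs = p + 481.
Equate the new curves: 2204 - 3p = p + 481, giving 1723 = 4p, p = 430.75, q = 911.75.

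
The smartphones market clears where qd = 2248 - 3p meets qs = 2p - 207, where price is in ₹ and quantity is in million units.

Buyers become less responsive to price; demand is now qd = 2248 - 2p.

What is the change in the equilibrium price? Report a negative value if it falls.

+122.75

Initially, 2248 - 3p = 2p - 207, so 2455 = 5p and p = 491, q = 775.
After the shift, demand is qd = 2248 - 2p and supply is qs = 2p - 207.
New equilibrium: 2248 - 2p = 2p - 207 ⇒ 2455 = 4p ⇒ p = 613.75, q = 1020.5.
Δp = 613.75 − 491 = +122.75.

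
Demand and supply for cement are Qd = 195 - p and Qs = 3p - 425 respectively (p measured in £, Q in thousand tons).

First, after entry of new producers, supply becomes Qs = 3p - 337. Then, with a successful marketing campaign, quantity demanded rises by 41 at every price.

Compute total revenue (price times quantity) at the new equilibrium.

13286.4375

Initially, 195 - p = 3p - 425, so 620 = 4p and p = 155, Q = 40.
With the change applied: demand Qd = 236 - p, supply Qs = 3p - 337.
Clearing the new market: 236 - p = 3p - 337, so p = 143.25 and Q = 92.75.
New expenditure = 143.25 × 92.75 = 13286.4375.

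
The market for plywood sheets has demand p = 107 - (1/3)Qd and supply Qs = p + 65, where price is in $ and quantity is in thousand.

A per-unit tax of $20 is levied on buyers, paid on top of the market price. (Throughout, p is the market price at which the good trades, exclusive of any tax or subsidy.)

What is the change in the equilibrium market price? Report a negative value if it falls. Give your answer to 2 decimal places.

Initially, 321 - 3p = p + 65, so 256 = 4p and p = 64, Q = 129.
Since buyers pay the price plus the tax, the effective demand curve becomes Qd = 261 - 3p.
Equate the new curves: 261 - 3p = p + 65, giving 196 = 4p, p = 49, Q = 114.
Δp = 49 − 64 = -15.00.

-15.00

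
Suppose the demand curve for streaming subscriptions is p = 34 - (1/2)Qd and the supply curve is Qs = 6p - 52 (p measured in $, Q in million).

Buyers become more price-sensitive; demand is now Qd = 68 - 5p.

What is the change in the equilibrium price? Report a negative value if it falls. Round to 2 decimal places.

-4.09

Before the shock: 68 - 2p = 6p - 52 ⇒ 120 = 8p ⇒ p = 15, Q = 38.
After the shift, demand is Qd = 68 - 5p and supply is Qs = 6p - 52.
New equilibrium: 68 - 5p = 6p - 52 ⇒ 120 = 11p ⇒ p = 120/11 ≈ 10.9091, Q = 148/11 ≈ 13.4545.
Δp = 10.9091 − 15 = -4.09.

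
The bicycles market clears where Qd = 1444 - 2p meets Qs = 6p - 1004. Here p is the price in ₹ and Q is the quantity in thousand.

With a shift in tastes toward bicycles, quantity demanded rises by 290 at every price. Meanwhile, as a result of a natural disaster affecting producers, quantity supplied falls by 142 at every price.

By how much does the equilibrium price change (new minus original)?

Original equilibrium: 1444 - 2p = 6p - 1004 gives 2448 = 8p, so p = 306 and Q = 832.
After the shift, demand is Qd = 1734 - 2p and supply is Qs = 6p - 1146.
Clearing the new market: 1734 - 2p = 6p - 1146, so p = 360 and Q = 1014.
Δp = 360 − 306 = +54.

+54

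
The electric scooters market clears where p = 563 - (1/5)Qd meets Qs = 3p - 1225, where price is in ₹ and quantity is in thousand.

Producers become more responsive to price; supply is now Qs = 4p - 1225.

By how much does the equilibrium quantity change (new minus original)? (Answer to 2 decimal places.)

+280.56

Initially, 2815 - 5p = 3p - 1225, so 4040 = 8p and p = 505, Q = 290.
With the change applied: demand Qd = 2815 - 5p, supply Qs = 4p - 1225.
New equilibrium: 2815 - 5p = 4p - 1225 ⇒ 4040 = 9p ⇒ p = 4040/9 ≈ 448.8889, Q = 5135/9 ≈ 570.5556.
ΔQ = 570.5556 − 290 = +280.56.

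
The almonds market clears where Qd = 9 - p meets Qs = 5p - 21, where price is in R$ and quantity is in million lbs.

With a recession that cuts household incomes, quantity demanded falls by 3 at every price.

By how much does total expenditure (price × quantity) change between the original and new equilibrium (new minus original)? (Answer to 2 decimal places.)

-13.25

Original equilibrium: 9 - p = 5p - 21 gives 30 = 6p, so p = 5 and Q = 4.
With the change applied: demand Qd = 6 - p, supply Qs = 5p - 21.
Setting them equal: 6 - p = 5p - 21 → 27 = 6p, so p = 4.5 and Q = 1.5.
Expenditure moves from 5×4 = 20 to 4.5×1.5 = 6.75; change = -13.25.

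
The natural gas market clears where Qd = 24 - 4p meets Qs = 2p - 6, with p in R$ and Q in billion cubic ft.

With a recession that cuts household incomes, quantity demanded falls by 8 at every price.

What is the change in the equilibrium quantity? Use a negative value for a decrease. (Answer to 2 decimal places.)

-2.67

Original equilibrium: 24 - 4p = 2p - 6 gives 30 = 6p, so p = 5 and Q = 4.
The shock moves the curves to Qd = 16 - 4p and Qs = 2p - 6.
Equate the new curves: 16 - 4p = 2p - 6, giving 22 = 6p, p = 11/3 ≈ 3.6667, Q = 4/3 ≈ 1.3333.
ΔQ = 1.3333 − 4 = -2.67.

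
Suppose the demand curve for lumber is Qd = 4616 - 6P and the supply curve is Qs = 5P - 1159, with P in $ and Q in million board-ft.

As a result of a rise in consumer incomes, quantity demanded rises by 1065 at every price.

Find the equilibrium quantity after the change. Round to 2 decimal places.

1950.09

Before the shock: 4616 - 6P = 5P - 1159 ⇒ 5775 = 11P ⇒ P = 525, Q = 1466.
After the shift, demand is Qd = 5681 - 6P and supply is Qs = 5P - 1159.
Clearing the new market: 5681 - 6P = 5P - 1159, so P = 6840/11 ≈ 621.8182 and Q = 21451/11 ≈ 1950.0909.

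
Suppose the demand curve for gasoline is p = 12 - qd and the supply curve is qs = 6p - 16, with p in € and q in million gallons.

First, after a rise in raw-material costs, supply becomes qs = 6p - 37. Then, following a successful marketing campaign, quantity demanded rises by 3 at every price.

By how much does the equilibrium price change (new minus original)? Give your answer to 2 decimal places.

Before the shock: 12 - p = 6p - 16 ⇒ 28 = 7p ⇒ p = 4, q = 8.
With the change applied: demand qd = 15 - p, supply qs = 6p - 37.
Setting them equal: 15 - p = 6p - 37 → 52 = 7p, so p = 52/7 ≈ 7.4286 and q = 53/7 ≈ 7.5714.
Δp = 7.4286 − 4 = +3.43.

+3.43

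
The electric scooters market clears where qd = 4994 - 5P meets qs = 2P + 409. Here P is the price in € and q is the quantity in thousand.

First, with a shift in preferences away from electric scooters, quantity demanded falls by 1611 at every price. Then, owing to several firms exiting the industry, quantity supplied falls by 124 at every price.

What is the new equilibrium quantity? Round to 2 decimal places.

Solve the original market: 4994 - 5P = 2P + 409, hence P = 655 and q = 1719.
With the change applied: demand qd = 3383 - 5P, supply qs = 2P + 285.
New equilibrium: 3383 - 5P = 2P + 285 ⇒ 3098 = 7P ⇒ P = 3098/7 ≈ 442.5714, q = 8191/7 ≈ 1170.1429.

1170.14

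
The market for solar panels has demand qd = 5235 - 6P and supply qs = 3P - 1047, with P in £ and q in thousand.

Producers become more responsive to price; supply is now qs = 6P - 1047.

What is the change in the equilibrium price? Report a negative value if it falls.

-174.5

Before the shock: 5235 - 6P = 3P - 1047 ⇒ 6282 = 9P ⇒ P = 698, q = 1047.
With the change applied: demand qd = 5235 - 6P, supply qs = 6P - 1047.
Clearing the new market: 5235 - 6P = 6P - 1047, so P = 523.5 and q = 2094.
ΔP = 523.5 − 698 = -174.5.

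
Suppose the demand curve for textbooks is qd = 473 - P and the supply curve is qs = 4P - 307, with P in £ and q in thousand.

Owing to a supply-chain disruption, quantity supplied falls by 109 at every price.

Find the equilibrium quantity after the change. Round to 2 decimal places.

295.20

Original equilibrium: 473 - P = 4P - 307 gives 780 = 5P, so P = 156 and q = 317.
The new curves are qd = 473 - P (demand) and qs = 4P - 416 (supply).
New equilibrium: 473 - P = 4P - 416 ⇒ 889 = 5P ⇒ P = 177.8, q = 295.2.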